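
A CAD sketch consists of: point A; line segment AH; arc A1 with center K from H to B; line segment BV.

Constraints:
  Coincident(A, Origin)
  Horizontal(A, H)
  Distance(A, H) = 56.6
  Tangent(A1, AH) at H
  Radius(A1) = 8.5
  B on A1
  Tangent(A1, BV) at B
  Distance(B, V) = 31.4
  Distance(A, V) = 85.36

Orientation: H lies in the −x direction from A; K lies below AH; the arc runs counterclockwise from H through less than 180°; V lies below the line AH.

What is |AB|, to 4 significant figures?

64.20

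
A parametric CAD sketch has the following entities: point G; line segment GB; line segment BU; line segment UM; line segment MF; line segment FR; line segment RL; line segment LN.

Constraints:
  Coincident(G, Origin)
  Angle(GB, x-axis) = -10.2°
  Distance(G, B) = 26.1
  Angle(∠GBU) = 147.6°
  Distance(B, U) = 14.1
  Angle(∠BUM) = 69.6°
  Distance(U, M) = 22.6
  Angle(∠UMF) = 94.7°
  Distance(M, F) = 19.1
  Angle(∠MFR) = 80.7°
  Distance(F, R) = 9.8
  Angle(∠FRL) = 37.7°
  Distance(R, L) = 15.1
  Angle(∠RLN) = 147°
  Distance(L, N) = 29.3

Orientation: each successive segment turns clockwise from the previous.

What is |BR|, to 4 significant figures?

10.74

∠UMF = 94.7° gives MF at 121.7° from the x-axis; with |MF| = 19.1, F = (5.893, -8.176). ∠MFR = 80.7° gives FR at 22.40° from the x-axis; with |FR| = 9.8, R = (14.95, -4.441). Then |BR| = |R − B| = 10.74.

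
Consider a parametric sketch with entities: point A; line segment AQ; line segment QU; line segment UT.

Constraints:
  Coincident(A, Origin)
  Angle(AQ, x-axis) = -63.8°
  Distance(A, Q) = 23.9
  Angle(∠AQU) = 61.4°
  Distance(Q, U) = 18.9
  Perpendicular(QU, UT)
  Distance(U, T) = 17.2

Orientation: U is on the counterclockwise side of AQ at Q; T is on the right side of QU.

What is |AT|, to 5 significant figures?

38.906

∠AQU = 61.4°, so QU runs at -63.8° + (180° − 61.4°) = 54.800° from the x-axis; with |QU| = 18.9, U = Q + 18.9·(cos 54.800°, sin 54.800°) = (21.447, -6.0004). The perpendicularity gives UT at right angles to QU; with |UT| = 17.2 on the right of QU, T = U + 17.2·(0.81714, -0.57643) = (35.501, -15.915). Then |AT| = |T − A| = 38.906.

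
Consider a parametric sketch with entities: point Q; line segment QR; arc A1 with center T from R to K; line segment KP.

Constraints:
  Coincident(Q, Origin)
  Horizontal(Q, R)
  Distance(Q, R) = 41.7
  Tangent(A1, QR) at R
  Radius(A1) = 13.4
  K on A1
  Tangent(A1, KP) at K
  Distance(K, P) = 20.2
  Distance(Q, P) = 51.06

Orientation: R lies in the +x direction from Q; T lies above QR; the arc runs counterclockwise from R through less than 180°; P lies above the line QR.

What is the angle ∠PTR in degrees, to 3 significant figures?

165°

Checks: |TK| = 13.40 ✓; ∠(TK, KP) = 90.00° ✓; |KP| = 20.20 ✓; |QP| = 51.06 ✓.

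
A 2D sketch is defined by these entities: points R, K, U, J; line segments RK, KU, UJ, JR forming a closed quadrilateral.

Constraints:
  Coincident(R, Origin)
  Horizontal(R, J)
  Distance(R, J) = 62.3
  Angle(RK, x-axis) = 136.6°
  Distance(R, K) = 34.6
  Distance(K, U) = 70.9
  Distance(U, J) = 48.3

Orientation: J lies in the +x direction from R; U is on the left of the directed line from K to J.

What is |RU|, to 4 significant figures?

61.48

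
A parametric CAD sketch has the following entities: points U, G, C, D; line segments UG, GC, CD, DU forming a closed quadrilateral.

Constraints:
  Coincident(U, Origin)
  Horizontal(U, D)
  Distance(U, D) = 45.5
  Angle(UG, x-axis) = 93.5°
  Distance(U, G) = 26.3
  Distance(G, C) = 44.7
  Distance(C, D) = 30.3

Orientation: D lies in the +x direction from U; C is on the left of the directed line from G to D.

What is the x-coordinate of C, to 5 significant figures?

42.921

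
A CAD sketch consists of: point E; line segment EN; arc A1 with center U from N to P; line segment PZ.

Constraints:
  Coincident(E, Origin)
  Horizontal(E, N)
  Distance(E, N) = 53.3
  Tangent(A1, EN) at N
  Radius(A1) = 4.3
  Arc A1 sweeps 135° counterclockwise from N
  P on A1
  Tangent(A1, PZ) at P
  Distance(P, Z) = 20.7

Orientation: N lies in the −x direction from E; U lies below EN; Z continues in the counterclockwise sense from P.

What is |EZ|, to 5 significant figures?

47.140

E is at the origin; EN is horizontal with |EN| = 53.3 and N on the −x side, so N = (-53.300, 0.0000). Tangency of A1 to EN means the radius UN is perpendicular to EN, so U = N + (0, -4.3) = (-53.300, -4.3000). On A1, N sits at bearing 90° from U; a 135° counterclockwise sweep puts P at bearing 225°, so P = U + 4.3·(cos 225°, sin 225°) = (-56.341, -7.3406). Since A1 is tangent to PZ there, UP ⟂ PZ, so PZ runs along (−sin 225°, cos 225°); with |PZ| = 20.7, Z = (-41.703, -21.978). Then |EZ| = |Z − E| = 47.140.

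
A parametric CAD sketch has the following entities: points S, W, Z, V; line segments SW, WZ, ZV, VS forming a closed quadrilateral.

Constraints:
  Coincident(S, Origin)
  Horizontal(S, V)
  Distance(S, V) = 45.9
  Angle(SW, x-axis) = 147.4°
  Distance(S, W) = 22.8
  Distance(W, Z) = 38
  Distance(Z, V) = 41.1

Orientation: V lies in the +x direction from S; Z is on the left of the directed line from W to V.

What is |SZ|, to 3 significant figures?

31.7

S is at the origin; S and V share the same y with |SV| = 45.9 and V in +x, so V = (45.9, 0). SW runs at 147.4° with |SW| = 22.8, so W = (-19.2, 12.3). Z is determined by |WZ| = 38.0 and |ZV| = 41.1 together: it lies at the intersection of circle(W, 38.0) and circle(V, 41.1). With |WV| = 66.3, the foot of the radical line on WV is 31.3 from W and the perpendicular offset is √(38.0² − 31.3²) = 21.6. Taking the left-of-WV solution: Z = (15.5, 27.7).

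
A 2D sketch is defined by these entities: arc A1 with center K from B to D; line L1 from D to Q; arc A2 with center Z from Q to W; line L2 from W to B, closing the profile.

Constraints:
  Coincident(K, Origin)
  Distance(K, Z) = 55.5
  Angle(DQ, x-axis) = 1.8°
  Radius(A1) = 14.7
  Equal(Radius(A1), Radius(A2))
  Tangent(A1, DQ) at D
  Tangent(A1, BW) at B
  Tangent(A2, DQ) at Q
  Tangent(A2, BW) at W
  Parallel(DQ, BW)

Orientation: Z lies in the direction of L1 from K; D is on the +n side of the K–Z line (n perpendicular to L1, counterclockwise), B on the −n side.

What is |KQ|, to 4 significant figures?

57.41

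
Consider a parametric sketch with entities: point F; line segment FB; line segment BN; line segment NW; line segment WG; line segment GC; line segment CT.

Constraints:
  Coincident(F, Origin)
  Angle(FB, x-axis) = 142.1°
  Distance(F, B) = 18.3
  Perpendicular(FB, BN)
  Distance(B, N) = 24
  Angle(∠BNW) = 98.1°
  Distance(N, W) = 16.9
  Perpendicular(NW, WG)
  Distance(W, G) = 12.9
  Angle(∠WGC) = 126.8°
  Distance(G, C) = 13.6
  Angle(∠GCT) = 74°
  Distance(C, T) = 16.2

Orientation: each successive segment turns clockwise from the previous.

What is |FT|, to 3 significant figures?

25.0

F is at the origin; FB runs at 142.1° with length 18.3, so B = (-14.4, 11.2). FB ⟂ BN, so BN runs at 52.1°; with |BN| = 24.0, N = (0.303, 30.2). ∠BNW = 98.1° gives NW at -29.8° from the x-axis; with |NW| = 16.9, W = (15.0, 21.8). The perpendicularity gives WG at right angles to NW, so WG runs at -120°; with |WG| = 12.9, G = (8.56, 10.6). ∠WGC = 126.8° gives GC at -173° from the x-axis; with |GC| = 13.6, C = (-4.94, 8.93). ∠GCT = 74.0° gives CT at 81.0° from the x-axis; with |CT| = 16.2, T = (-2.41, 24.9). Then |FT| = |T − F| = 25.0.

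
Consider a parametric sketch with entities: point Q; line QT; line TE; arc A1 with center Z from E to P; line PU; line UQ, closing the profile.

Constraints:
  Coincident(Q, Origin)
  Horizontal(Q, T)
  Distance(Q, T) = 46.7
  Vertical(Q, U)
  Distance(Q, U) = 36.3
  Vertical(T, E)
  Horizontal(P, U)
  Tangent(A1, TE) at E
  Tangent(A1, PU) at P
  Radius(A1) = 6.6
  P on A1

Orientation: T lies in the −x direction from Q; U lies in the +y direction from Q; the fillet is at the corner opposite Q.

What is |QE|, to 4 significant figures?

55.34

Q is at the origin; QT is horizontal with |QT| = 46.7 and T on the −x side, so T = (-46.70, 0.000). QU is vertical with |QU| = 36.3 and U on the +y side, so U = (0.000, 36.30). The virtual corner opposite Q is at (-46.70, 36.30). A1 meets TE tangentially, so ZE is at right angles to TE and since A1 is tangent to PU there, ZP ⟂ PU, with radius 6.6, so the center Z sits 6.6 in from both sides at Z = (-40.10, 29.70). That places the tangent points at E = (-46.70, 29.70) on TE and P = (-40.10, 36.30) on PU. Then |QE| = |E − Q| = 55.34.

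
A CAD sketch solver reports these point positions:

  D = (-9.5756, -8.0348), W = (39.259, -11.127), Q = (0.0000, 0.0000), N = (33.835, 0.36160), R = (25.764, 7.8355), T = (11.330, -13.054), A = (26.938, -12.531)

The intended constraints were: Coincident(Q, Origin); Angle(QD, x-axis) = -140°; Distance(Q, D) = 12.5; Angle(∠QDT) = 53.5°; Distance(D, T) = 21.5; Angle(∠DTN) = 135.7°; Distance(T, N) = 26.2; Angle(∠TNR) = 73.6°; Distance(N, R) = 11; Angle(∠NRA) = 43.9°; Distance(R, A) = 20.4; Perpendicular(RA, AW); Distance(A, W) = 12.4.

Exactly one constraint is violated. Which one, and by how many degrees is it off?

Perpendicular(RA, AW) — off by 3.20°.

Q = (0.00, 0.00) ✓; QD at -140.0° ✓; |QD| = 12.50 ✓; ∠QDT = 53.50° ✓; |DT| = 21.50 ✓; ∠DTN = 135.7° ✓; |TN| = 26.20 ✓; ∠TNR = 73.60° ✓; |NR| = 11.00 ✓; ∠NRA = 43.90° ✓; |RA| = 20.40 ✓; ∠(RA, AW) = 93.20° ✗; |AW| = 12.40 ✓.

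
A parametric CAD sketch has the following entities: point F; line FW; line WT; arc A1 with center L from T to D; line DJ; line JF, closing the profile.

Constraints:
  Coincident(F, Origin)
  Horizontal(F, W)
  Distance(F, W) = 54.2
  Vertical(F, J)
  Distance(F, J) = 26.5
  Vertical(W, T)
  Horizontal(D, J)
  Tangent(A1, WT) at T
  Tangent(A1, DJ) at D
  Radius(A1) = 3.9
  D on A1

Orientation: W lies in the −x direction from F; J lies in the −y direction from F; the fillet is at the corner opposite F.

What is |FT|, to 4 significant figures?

58.72

F is at the origin; F and W share the same y with |FW| = 54.2 and W on the −x side, so W = (-54.20, 0.000). FJ is vertical with |FJ| = 26.5 and J on the −y side, so J = (0.000, -26.50). The virtual corner opposite F is at (-54.20, -26.50). Tangency of A1 to WT means the radius LT is perpendicular to WT and A1 meets DJ tangentially, so LD is at right angles to DJ, with radius 3.9, so the center L sits 3.9 in from both sides at L = (-50.30, -22.60). That places the tangent points at T = (-54.20, -22.60) on WT and D = (-50.30, -26.50) on DJ. Then |FT| = |T − F| = 58.72.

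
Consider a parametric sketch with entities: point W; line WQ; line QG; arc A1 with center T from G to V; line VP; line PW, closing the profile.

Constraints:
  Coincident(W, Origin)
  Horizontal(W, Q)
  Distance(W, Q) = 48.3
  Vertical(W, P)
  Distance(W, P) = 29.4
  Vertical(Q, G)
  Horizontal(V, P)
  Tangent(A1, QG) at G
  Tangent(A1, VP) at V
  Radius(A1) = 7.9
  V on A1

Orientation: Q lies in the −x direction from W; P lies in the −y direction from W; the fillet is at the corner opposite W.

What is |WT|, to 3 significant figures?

45.8

WP is vertical with |WP| = 29.4 and P on the −y side, so P = (0.00, -29.4). The virtual corner opposite W is at (-48.3, -29.4). Since A1 is tangent to QG there, TG ⟂ QG and A1 meets VP tangentially, so TV is at right angles to VP, with radius 7.9, so the center T sits 7.9 in from both sides at T = (-40.4, -21.5). Then |WT| = |T − W| = 45.8.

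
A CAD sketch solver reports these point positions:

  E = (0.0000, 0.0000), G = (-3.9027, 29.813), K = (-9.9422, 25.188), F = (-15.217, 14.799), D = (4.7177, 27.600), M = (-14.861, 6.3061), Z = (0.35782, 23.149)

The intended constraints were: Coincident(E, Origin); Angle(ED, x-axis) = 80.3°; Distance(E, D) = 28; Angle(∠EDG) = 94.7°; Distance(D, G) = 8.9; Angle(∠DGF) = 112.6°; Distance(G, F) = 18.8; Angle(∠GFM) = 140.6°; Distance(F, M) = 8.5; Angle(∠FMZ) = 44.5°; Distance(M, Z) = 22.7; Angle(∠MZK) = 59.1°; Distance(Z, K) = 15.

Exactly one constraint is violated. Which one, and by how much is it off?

Distance(Z, K) = 15 — off by 4.50.

E = (0.00, 0.00) ✓; ED at 80.30° ✓; |ED| = 28.00 ✓; ∠EDG = 94.70° ✓; |DG| = 8.900 ✓; ∠DGF = 112.6° ✓; |GF| = 18.80 ✓; ∠GFM = 140.6° ✓; |FM| = 8.500 ✓; ∠FMZ = 44.50° ✓; |MZ| = 22.70 ✓; ∠MZK = 59.10° ✓; |ZK| = 10.50 ✗.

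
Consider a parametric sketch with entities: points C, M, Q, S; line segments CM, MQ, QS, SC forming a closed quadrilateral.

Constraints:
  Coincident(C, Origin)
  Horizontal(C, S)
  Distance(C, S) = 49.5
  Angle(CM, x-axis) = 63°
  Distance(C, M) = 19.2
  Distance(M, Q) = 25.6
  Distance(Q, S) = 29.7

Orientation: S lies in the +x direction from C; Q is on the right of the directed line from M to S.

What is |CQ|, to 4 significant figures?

21.13

Checks: |MQ| = 25.60 ✓; |QS| = 29.70 ✓.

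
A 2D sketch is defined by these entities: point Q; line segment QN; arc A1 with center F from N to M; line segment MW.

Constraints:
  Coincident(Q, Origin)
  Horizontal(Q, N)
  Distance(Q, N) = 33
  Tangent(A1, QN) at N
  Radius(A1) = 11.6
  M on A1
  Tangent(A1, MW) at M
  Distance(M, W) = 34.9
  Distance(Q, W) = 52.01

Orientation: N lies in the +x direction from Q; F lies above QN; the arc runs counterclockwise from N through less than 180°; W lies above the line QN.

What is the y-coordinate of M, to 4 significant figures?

18.23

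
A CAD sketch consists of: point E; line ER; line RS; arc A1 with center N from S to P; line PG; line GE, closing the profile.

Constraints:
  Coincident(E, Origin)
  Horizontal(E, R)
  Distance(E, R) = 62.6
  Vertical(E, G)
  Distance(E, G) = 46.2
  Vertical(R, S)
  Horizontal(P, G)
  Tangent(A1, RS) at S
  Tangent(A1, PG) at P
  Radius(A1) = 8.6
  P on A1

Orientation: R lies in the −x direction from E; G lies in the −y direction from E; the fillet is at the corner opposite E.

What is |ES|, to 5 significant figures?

73.024

The virtual corner opposite E is at (-62.600, -46.200). A1 meets RS tangentially, so NS is at right angles to RS and tangency of A1 to PG means the radius NP is perpendicular to PG, with radius 8.6, so the center N sits 8.6 in from both sides at N = (-54.000, -37.600). That places the tangent points at S = (-62.600, -37.600) on RS and P = (-54.000, -46.200) on PG. Then |ES| = |S − E| = 73.024.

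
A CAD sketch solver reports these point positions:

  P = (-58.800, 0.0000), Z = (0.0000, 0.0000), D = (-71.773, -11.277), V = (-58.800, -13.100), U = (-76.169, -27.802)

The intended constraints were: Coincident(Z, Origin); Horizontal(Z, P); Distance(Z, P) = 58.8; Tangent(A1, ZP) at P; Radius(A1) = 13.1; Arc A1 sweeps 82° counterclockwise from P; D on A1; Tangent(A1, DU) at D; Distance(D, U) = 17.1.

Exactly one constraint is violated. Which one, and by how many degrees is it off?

Tangent(A1, DU) at D — off by 6.90°.

Z = (0.00, 0.00) ✓; Z.y = 0.00, P.y = 0.00 ✓; |ZP| = 58.80 ✓; ∠(VP, PZ) = 90.00° ✓; |VP| = 13.10 ✓; bearing(V→D) − bearing(V→P) = 82.00° ✓; |VD| = 13.10 ✓; ∠(VD, DU) = 96.90° ✗; |DU| = 17.10 ✓.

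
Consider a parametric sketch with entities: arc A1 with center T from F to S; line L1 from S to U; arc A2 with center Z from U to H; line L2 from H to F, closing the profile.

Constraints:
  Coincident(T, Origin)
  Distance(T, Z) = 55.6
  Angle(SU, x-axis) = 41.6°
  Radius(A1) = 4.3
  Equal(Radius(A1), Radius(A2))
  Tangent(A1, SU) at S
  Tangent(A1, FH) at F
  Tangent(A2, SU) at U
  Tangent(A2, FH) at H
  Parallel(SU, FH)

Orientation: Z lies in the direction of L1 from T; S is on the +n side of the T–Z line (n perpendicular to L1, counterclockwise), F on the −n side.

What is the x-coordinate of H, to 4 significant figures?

44.43

The slot axis is L1's direction at 41.6°, so u = (cos 41.6°, sin 41.6°) = (0.7478, 0.6639) and n = (−sin 41.6°, cos 41.6°) = (-0.6639, 0.7478). T is at the origin and Z lies 55.6 along u from T, so Z = 55.6·u = (41.58, 36.91). Tangency of A1 to both parallel lines with radius 4.3 puts S and F at T ± 4.3·n: S = (-2.855, 3.216), F = (2.855, -3.216). Equal radii place U and H the same way about Z: U = Z + 4.3·n = (38.72, 40.13), H = Z − 4.3·n = (44.43, 33.70). So H.x = 44.43.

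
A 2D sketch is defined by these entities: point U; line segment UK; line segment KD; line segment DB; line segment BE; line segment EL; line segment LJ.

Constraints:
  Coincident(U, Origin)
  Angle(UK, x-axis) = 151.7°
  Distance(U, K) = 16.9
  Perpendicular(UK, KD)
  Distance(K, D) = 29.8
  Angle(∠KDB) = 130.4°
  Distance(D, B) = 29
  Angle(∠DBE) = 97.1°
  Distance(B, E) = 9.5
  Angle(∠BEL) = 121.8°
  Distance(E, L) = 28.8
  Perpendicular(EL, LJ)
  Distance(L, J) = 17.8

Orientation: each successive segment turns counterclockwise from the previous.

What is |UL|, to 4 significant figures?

15.47

∠DBE = 97.1° gives BE at 14.20° from the x-axis; with |BE| = 9.5, E = (-9.264, -42.91). ∠BEL = 121.8° gives EL at 72.40° from the x-axis; with |EL| = 28.8, L = (-0.5556, -15.46). Then |UL| = |L − U| = 15.47.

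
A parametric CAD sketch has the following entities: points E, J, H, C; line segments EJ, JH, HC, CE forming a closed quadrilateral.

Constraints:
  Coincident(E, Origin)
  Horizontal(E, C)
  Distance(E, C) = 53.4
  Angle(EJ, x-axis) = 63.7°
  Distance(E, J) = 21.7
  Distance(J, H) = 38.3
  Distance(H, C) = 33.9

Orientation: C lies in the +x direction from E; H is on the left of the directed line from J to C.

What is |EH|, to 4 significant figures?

56.15

Checks: E.y = 0.00, C.y = 0.00 ✓; |JH| = 38.30 ✓; |HC| = 33.90 ✓.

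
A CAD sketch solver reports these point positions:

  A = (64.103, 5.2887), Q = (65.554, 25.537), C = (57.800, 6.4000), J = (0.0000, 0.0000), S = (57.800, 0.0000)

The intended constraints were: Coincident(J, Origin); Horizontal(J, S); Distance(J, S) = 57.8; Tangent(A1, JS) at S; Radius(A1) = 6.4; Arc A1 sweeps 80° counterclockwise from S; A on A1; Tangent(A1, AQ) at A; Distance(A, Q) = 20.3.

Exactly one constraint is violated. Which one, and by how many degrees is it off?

Tangent(A1, AQ) at A — off by 5.90°.

J = (0.00, 0.00) ✓; J.y = 0.00, S.y = 0.00 ✓; |JS| = 57.80 ✓; ∠(CS, SJ) = 90.00° ✓; |CS| = 6.400 ✓; bearing(C→A) − bearing(C→S) = 80.00° ✓; |CA| = 6.400 ✓; ∠(CA, AQ) = 84.10° ✗; |AQ| = 20.30 ✓.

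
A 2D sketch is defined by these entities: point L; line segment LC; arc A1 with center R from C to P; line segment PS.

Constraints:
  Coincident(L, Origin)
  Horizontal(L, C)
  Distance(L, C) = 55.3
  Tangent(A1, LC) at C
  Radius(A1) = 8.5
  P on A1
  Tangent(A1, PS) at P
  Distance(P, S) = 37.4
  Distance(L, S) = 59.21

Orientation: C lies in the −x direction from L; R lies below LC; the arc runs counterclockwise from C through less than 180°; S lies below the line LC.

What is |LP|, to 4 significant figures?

63.60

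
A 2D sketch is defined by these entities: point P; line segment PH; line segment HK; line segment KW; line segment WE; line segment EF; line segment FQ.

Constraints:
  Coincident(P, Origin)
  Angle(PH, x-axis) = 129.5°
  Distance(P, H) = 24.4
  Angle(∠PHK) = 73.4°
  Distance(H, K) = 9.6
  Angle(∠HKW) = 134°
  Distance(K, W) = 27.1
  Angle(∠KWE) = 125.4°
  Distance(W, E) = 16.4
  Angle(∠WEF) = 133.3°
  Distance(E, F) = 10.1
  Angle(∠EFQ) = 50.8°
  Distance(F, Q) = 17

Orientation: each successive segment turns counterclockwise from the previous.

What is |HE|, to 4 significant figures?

43.75

P is at the origin; PH runs at 129.5° with length 24.4, so H = (-15.52, 18.83). ∠PHK = 73.4° gives HK at -123.9° from the x-axis; with |HK| = 9.6, K = (-20.87, 10.86). ∠HKW = 134.0° gives KW at -77.90° from the x-axis; with |KW| = 27.1, W = (-15.19, -15.64). ∠KWE = 125.4° gives WE at -23.30° from the x-axis; with |WE| = 16.4, E = (-0.1315, -22.13). Then |HE| = |E − H| = 43.75.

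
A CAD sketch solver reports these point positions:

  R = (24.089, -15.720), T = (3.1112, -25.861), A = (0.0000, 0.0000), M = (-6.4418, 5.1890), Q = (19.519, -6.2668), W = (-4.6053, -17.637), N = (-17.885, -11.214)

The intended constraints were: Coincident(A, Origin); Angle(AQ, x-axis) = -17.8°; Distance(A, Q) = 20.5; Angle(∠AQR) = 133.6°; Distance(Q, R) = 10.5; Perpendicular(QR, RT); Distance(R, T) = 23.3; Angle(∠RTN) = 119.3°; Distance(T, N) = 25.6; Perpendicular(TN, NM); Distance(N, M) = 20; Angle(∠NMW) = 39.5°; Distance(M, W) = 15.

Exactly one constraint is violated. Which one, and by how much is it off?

Distance(M, W) = 15 — off by 7.90.

A = (0.00, 0.00) ✓; AQ at -17.80° ✓; |AQ| = 20.50 ✓; ∠AQR = 133.6° ✓; |QR| = 10.50 ✓; ∠(QR, RT) = 90.00° ✓; |RT| = 23.30 ✓; ∠RTN = 119.3° ✓; |TN| = 25.60 ✓; ∠(TN, NM) = 90.00° ✓; |NM| = 20.00 ✓; ∠NMW = 39.50° ✓; |MW| = 22.90 ✗.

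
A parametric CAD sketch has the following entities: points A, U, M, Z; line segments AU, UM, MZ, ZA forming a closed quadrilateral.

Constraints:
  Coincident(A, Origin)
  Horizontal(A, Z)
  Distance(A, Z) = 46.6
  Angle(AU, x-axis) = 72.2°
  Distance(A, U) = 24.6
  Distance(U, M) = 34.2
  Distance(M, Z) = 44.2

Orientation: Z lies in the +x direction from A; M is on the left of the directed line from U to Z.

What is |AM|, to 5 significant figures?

55.745

Checks: |UM| = 34.20 ✓; |MZ| = 44.20 ✓.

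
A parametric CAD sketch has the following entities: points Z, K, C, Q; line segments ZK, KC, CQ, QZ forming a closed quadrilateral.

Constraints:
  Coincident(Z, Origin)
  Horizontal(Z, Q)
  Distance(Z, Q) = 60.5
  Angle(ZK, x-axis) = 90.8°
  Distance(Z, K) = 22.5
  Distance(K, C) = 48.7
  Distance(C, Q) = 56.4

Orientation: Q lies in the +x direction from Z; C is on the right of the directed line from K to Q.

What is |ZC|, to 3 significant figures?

27.0

Checks: Z = (0.00, 0.00) ✓; |KC| = 48.70 ✓; |CQ| = 56.40 ✓.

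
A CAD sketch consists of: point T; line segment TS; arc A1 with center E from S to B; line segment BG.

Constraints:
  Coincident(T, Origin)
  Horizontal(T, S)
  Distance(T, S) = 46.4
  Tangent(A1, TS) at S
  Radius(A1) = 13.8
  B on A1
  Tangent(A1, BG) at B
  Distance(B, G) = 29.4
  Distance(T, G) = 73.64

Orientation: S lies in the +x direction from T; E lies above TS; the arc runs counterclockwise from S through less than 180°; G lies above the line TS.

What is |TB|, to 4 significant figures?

61.84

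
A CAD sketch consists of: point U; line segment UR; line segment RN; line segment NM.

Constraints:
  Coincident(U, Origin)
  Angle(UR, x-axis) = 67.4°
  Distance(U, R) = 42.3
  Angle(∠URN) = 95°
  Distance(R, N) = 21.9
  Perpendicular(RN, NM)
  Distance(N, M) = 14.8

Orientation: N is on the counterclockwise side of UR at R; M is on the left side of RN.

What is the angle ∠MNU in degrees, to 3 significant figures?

31.3°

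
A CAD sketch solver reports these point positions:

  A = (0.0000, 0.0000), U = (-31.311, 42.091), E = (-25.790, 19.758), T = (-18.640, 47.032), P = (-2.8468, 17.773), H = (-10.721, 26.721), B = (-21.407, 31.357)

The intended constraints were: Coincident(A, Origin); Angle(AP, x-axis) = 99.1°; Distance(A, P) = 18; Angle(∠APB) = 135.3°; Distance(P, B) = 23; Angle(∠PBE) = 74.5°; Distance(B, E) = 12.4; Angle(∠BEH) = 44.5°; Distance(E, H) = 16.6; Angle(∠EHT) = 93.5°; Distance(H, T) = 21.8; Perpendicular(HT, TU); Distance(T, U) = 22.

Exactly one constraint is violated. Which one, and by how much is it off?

Distance(T, U) = 22 — off by 8.40.

A = (0.00, 0.00) ✓; AP at 99.10° ✓; |AP| = 18.00 ✓; ∠APB = 135.3° ✓; |PB| = 23.00 ✓; ∠PBE = 74.50° ✓; |BE| = 12.40 ✓; ∠BEH = 44.50° ✓; |EH| = 16.60 ✓; ∠EHT = 93.50° ✓; |HT| = 21.80 ✓; ∠(HT, TU) = 90.00° ✓; |TU| = 13.60 ✗.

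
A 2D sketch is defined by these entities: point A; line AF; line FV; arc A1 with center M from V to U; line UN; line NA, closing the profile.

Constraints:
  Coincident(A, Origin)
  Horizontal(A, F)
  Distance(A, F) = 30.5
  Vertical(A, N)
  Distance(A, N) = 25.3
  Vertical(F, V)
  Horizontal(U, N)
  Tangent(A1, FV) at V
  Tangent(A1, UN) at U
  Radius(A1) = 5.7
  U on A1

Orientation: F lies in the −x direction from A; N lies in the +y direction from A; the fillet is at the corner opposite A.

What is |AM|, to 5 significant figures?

31.610

A and N share the same x with |AN| = 25.3 and N on the +y side, so N = (0.0000, 25.300). The virtual corner opposite A is at (-30.500, 25.300). Tangency of A1 to FV means the radius MV is perpendicular to FV and since A1 is tangent to UN there, MU ⟂ UN, with radius 5.7, so the center M sits 5.7 in from both sides at M = (-24.800, 19.600). Then |AM| = |M − A| = 31.610.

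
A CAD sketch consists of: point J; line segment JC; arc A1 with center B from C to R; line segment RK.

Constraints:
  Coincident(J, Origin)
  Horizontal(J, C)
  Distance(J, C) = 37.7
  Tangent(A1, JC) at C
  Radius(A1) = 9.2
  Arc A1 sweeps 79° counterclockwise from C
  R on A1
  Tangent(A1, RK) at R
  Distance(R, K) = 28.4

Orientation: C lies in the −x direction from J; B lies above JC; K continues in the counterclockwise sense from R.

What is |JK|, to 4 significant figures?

42.29

On A1, C sits at bearing -90° from B; a 79° counterclockwise sweep puts R at bearing -11°, so R = B + 9.2·(cos -11°, sin -11°) = (-28.67, 7.445). A1 meets RK tangentially, so BR is at right angles to RK, so RK runs along (−sin -11°, cos -11°); with |RK| = 28.4, K = (-23.25, 35.32). Then |JK| = |K − J| = 42.29.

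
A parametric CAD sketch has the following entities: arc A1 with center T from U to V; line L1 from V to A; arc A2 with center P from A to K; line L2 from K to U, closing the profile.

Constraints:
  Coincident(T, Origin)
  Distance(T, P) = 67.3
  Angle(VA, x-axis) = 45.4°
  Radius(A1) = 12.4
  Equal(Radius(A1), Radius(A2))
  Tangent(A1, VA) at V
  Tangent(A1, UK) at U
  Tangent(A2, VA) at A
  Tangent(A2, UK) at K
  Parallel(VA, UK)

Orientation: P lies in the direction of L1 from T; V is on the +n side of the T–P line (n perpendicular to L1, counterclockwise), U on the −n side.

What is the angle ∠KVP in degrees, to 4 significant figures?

9.789°

Tangency of A1 to both parallel lines with radius 12.4 puts V and U at T ± 12.4·n: V = (-8.829, 8.707), U = (8.829, -8.707). Equal radii place A and K the same way about P: A = P + 12.4·n = (38.43, 56.63), K = P − 12.4·n = (56.08, 39.21). Then cos ∠KVP = VK·VP / (|VK||VP|), giving 9.789°.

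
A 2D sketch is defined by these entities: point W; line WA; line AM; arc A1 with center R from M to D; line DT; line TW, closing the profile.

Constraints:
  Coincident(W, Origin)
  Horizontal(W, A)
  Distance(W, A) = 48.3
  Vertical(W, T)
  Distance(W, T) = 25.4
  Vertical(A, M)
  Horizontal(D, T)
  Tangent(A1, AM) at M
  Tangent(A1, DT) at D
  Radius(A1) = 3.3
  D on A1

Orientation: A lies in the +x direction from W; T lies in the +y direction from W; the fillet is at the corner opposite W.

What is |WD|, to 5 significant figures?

51.674

W is at the origin; WA is horizontal with |WA| = 48.3 and A on the +x side, so A = (48.300, 0.0000). W and T share the same x with |WT| = 25.4 and T on the +y side, so T = (0.0000, 25.400). The virtual corner opposite W is at (48.300, 25.400). The tangent condition forces RM to be normal to AM and A1 meets DT tangentially, so RD is at right angles to DT, with radius 3.3, so the center R sits 3.3 in from both sides at R = (45.000, 22.100). That places the tangent points at M = (48.300, 22.100) on AM and D = (45.000, 25.400) on DT. Then |WD| = |D − W| = 51.674.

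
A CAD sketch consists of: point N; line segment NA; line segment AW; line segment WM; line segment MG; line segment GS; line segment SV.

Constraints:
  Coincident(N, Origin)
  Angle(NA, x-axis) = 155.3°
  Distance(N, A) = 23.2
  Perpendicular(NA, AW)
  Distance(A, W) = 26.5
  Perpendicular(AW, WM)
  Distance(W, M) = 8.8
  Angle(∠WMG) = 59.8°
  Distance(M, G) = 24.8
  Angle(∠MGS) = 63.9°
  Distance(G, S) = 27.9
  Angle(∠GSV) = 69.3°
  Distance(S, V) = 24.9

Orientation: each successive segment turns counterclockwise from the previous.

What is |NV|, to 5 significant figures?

38.408

∠MGS = 63.9° gives GS at -148.40° from the x-axis; with |GS| = 27.9, S = (-50.296, -7.9916). ∠GSV = 69.3° gives SV at -37.700° from the x-axis; with |SV| = 24.9, V = (-30.595, -23.219). Then |NV| = |V − N| = 38.408.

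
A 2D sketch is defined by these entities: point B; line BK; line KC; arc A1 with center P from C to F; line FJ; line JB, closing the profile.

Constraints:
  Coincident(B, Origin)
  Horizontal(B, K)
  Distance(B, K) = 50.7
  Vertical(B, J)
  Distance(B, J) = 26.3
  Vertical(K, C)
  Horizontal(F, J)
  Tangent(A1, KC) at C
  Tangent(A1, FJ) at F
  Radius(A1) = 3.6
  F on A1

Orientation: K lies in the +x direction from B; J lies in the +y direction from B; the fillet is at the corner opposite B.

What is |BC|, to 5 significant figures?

55.550

B is at the origin; B and K share the same y with |BK| = 50.7 and K on the +x side, so K = (50.700, 0.0000). BJ is vertical with |BJ| = 26.3 and J on the +y side, so J = (0.0000, 26.300). The virtual corner opposite B is at (50.700, 26.300). A1 meets KC tangentially, so PC is at right angles to KC and A1 meets FJ tangentially, so PF is at right angles to FJ, with radius 3.6, so the center P sits 3.6 in from both sides at P = (47.100, 22.700). That places the tangent points at C = (50.700, 22.700) on KC and F = (47.100, 26.300) on FJ. Then |BC| = |C − B| = 55.550.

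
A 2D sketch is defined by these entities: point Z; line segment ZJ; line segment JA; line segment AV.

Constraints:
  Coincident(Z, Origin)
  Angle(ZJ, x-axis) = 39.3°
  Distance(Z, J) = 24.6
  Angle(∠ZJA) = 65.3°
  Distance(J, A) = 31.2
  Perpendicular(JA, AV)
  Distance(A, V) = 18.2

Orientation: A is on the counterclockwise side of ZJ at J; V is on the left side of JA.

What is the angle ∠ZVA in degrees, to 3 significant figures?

101°

∠ZJA = 65.3°, so JA runs at 39.3° + (180° − 65.3°) = 154° from the x-axis; with |JA| = 31.2, A = J + 31.2·(cos 154°, sin 154°) = (-9.01, 29.3). JA is perpendicular to AV; with |AV| = 18.2 on the left of JA, V = A + 18.2·(-0.438, -0.899) = (-17.0, 12.9). Then cos ∠ZVA = VZ·VA / (|VZ||VA|), giving 101°.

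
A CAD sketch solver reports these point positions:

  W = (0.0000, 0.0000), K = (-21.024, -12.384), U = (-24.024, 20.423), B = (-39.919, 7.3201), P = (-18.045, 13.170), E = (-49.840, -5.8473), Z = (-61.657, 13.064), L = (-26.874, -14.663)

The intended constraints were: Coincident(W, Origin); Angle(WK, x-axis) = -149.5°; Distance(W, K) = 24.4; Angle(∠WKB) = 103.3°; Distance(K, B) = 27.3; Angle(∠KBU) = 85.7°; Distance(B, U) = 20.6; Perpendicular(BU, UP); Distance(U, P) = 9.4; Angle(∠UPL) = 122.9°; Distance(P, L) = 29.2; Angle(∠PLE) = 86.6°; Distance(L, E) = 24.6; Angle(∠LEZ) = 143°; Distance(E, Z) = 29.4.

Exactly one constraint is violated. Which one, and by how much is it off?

Distance(E, Z) = 29.4 — off by 7.10.

W = (0.00, 0.00) ✓; WK at -149.5° ✓; |WK| = 24.40 ✓; ∠WKB = 103.3° ✓; |KB| = 27.30 ✓; ∠KBU = 85.70° ✓; |BU| = 20.60 ✓; ∠(BU, UP) = 90.00° ✓; |UP| = 9.400 ✓; ∠UPL = 122.9° ✓; |PL| = 29.20 ✓; ∠PLE = 86.60° ✓; |LE| = 24.60 ✓; ∠LEZ = 143.0° ✓; |EZ| = 22.30 ✗.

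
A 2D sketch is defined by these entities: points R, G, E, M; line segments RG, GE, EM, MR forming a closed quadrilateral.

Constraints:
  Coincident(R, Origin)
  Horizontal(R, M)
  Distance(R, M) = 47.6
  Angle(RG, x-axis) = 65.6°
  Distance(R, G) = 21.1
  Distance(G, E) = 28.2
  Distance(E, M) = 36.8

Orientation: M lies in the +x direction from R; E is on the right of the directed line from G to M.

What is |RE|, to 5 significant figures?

14.780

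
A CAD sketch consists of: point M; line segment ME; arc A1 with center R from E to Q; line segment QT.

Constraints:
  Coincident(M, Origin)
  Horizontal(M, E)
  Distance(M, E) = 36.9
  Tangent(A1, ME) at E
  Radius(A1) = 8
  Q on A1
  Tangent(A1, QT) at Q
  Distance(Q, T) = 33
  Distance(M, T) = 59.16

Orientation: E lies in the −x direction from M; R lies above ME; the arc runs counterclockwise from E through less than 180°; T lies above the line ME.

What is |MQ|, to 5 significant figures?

31.509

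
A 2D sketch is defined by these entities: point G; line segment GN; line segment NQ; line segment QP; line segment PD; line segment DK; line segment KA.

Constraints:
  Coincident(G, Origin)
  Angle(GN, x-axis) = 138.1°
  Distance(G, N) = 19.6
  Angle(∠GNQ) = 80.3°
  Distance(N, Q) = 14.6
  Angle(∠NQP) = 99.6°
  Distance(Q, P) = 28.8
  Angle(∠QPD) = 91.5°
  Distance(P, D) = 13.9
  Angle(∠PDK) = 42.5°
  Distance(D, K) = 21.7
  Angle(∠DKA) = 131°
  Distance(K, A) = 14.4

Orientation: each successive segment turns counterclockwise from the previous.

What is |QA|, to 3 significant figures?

22.2

∠PDK = 42.5° gives DK at -176° from the x-axis; with |DK| = 21.7, K = (-13.0, -9.93). ∠DKA = 131.0° gives KA at -127° from the x-axis; with |KA| = 14.4, A = (-21.6, -21.5). Then |QA| = |A − Q| = 22.2.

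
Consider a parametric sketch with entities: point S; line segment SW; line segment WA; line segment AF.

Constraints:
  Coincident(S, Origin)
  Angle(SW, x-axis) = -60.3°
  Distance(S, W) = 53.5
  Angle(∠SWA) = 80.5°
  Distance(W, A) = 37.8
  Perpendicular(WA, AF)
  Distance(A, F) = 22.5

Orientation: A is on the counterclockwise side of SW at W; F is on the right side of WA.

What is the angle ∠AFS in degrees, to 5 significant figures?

21.052°

S is at the origin; SW runs at -60.3° with length 53.5, so W = 53.5·(cos -60.3°, sin -60.3°) = (26.507, -46.472). ∠SWA = 80.5°, so WA runs at -60.3° + (180° − 80.5°) = 39.200° from the x-axis; with |WA| = 37.8, A = W + 37.8·(cos 39.200°, sin 39.200°) = (55.800, -22.581). WA ⟂ AF; with |AF| = 22.5 on the right of WA, F = A + 22.5·(0.63203, -0.77494) = (70.021, -40.017). Then cos ∠AFS = FA·FS / (|FA||FS|), giving 21.052°.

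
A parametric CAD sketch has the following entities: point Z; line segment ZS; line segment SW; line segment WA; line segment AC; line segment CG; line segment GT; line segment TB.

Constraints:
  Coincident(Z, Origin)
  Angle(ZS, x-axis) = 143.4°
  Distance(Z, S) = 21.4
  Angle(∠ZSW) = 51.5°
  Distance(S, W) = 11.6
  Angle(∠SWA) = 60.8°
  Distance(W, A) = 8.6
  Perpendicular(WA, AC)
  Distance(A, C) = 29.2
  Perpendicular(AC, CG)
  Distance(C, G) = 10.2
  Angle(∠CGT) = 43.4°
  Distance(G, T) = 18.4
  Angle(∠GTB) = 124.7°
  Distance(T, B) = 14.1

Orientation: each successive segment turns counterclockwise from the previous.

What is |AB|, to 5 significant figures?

25.821

∠CGT = 43.4° gives GT at -12.300° from the x-axis; with |GT| = 18.4, T = (-15.271, 21.422). ∠GTB = 124.7° gives TB at 43.000° from the x-axis; with |TB| = 14.1, B = (-4.9588, 31.039). Then |AB| = |B − A| = 25.821.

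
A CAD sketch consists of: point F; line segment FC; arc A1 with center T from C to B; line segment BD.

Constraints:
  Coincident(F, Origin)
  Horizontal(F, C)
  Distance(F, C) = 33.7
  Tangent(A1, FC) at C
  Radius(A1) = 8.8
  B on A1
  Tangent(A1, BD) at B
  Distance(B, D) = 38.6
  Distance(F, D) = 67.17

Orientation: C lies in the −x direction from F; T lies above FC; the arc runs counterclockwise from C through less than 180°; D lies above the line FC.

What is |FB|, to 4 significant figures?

30.18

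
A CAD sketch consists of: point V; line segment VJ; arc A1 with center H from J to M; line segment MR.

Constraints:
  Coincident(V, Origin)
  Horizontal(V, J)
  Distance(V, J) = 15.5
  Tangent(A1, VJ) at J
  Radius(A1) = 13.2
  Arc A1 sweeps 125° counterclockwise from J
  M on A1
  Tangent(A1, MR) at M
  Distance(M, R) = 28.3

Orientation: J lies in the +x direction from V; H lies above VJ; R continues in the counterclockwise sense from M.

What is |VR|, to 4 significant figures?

45.09

On A1, J sits at bearing -90° from H; a 125° counterclockwise sweep puts M at bearing 35°, so M = H + 13.2·(cos 35°, sin 35°) = (26.31, 20.77). Tangency of A1 to MR means the radius HM is perpendicular to MR, so MR runs along (−sin 35°, cos 35°); with |MR| = 28.3, R = (10.08, 43.95). Then |VR| = |R − V| = 45.09.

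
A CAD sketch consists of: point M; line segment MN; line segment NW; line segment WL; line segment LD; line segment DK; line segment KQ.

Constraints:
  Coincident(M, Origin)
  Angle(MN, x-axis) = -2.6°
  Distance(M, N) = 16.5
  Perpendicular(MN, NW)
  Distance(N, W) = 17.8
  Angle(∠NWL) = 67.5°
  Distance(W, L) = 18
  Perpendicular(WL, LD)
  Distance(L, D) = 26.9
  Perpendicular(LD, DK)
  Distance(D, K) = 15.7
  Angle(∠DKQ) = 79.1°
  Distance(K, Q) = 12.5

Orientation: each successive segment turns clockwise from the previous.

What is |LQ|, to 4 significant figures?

19.79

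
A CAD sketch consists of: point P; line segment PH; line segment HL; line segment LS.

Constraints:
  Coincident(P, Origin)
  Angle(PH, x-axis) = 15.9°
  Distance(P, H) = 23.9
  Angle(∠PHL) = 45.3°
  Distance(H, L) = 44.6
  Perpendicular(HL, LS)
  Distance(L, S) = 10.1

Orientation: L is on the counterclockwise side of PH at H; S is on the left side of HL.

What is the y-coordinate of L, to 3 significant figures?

28.4

P is at the origin; PH runs at 15.9° with length 23.9, so H = 23.9·(cos 15.9°, sin 15.9°) = (23.0, 6.55). ∠PHL = 45.3°, so HL runs at 15.9° + (180° − 45.3°) = 151° from the x-axis; with |HL| = 44.6, L = H + 44.6·(cos 151°, sin 151°) = (-15.9, 28.4). So L.y = 28.4.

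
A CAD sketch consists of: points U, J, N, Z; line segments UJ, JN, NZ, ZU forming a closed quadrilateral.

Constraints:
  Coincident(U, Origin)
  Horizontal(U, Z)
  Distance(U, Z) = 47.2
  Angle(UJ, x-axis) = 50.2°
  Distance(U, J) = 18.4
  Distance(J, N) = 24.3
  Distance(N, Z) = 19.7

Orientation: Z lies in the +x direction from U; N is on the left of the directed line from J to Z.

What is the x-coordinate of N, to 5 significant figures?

35.990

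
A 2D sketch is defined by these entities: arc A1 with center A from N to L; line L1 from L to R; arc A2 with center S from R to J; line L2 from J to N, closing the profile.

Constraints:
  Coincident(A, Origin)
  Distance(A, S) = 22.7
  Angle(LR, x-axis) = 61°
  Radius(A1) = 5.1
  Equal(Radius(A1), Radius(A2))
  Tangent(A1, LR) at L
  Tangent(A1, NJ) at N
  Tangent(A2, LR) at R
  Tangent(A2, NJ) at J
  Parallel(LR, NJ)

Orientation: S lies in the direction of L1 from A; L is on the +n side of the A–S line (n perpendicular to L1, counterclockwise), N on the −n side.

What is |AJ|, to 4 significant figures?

23.27

The slot axis is L1's direction at 61.0°, so u = (cos 61.0°, sin 61.0°) = (0.4848, 0.8746) and n = (−sin 61.0°, cos 61.0°) = (-0.8746, 0.4848). A is at the origin and S lies 22.7 along u from A, so S = 22.7·u = (11.01, 19.85). Tangency of A1 to both parallel lines with radius 5.1 puts L and N at A ± 5.1·n: L = (-4.461, 2.473), N = (4.461, -2.473). Equal radii place R and J the same way about S: R = S + 5.1·n = (6.545, 22.33), J = S − 5.1·n = (15.47, 17.38). Then |AJ| = |J − A| = 23.27.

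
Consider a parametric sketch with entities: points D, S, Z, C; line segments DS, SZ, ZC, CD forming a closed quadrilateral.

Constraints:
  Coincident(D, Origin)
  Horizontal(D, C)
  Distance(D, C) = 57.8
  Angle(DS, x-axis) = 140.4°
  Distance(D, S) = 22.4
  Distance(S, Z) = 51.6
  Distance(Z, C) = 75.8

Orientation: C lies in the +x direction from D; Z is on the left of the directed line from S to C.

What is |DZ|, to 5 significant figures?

59.172

D is at the origin; DC is horizontal with |DC| = 57.8 and C in +x, so C = (57.8, 0). DS runs at 140.4° with |DS| = 22.4, so S = (-17.259, 14.278). Z is determined by |SZ| = 51.6 and |ZC| = 75.8 together: it lies at the intersection of circle(S, 51.6) and circle(C, 75.8). With |SC| = 76.405, the foot of the radical line on SC is 18.027 from S and the perpendicular offset is √(51.6² − 18.027²) = 48.349. Taking the left-of-SC solution: Z = (9.4851, 58.406).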